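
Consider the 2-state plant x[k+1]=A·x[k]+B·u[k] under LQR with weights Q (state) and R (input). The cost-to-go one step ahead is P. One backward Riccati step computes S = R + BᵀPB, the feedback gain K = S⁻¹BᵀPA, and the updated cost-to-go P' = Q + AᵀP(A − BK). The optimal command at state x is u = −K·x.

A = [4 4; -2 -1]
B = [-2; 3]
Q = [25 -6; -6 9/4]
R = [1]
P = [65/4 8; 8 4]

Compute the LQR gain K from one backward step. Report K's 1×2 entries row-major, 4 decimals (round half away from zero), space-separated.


-4.3333 -5.0000

BᵀP = [-8.5000 -4.0000]
S = R + BᵀPB = [1] + [5.0000] = [6.0000]
BᵀPA = [-26.0000 -30.0000]
K = S⁻¹·BᵀPA = [-4.3333 -5.0000]
A−BK = [-4.6667 -6.0000; 11.0000 14.0000]
AᵀP(A−BK) = [35.3333 42.0000; 42.0000 50.0000]
P' = Q + AᵀP(A−BK) = [60.3333 36.0000; 36.0000 52.2500]
tr(P') = 112.5833


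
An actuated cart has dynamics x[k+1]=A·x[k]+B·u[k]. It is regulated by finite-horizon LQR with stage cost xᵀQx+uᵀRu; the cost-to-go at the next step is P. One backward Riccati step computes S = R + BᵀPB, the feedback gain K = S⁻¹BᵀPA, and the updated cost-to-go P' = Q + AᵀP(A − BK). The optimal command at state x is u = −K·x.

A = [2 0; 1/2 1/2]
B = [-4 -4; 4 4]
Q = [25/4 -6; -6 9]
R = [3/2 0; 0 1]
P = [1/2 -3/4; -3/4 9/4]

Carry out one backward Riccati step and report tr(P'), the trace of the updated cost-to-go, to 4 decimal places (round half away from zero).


16.1170

BᵀP = [-5.0000 12.0000; -5.0000 12.0000]
S = R + BᵀPB = [3/2 0; 0 1] + [68.0000 68.0000; 68.0000 68.0000] = [69.5000 68.0000; 68.0000 69.0000]
BᵀPA = [-4.0000 6.0000; -4.0000 6.0000]
K = S⁻¹·BᵀPA = [-0.0233 0.0350; -0.0350 0.0525]
A−BK = [1.7668 0.3499; 0.7332 0.1501]
AᵀP(A−BK) = [0.8293 0.1624; 0.1624 0.0377]
P' = Q + AᵀP(A−BK) = [7.0793 -5.8376; -5.8376 9.0377]
tr(P') = 16.1170


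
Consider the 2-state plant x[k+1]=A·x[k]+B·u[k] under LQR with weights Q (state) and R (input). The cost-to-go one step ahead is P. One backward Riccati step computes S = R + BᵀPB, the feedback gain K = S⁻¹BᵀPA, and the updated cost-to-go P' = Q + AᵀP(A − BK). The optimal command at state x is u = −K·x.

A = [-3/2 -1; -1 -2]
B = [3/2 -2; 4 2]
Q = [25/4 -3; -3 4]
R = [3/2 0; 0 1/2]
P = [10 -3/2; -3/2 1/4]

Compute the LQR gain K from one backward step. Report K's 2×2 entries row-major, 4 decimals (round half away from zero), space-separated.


BᵀP = [9.0000 -1.2500; -23.0000 3.5000]
S = R + BᵀPB = [3/2 0; 0 1/2] + [8.5000 -20.5000; -20.5000 53.0000] = [10.0000 -20.5000; -20.5000 53.5000]
BᵀPA = [-12.2500 -6.5000; 31.0000 16.0000]
K = S⁻¹·BᵀPA = [-0.1732 -0.1721; 0.5131 0.2331]
A−BK = [-0.2141 -0.2756; -1.3333 -1.7778]
AᵀP(A−BK) = [0.2230 0.1650; 0.1650 0.1514]
P' = Q + AᵀP(A−BK) = [6.4730 -2.8350; -2.8350 4.1514]
tr(P') = 10.6245

-0.1732 -0.1721 0.5131 0.2331


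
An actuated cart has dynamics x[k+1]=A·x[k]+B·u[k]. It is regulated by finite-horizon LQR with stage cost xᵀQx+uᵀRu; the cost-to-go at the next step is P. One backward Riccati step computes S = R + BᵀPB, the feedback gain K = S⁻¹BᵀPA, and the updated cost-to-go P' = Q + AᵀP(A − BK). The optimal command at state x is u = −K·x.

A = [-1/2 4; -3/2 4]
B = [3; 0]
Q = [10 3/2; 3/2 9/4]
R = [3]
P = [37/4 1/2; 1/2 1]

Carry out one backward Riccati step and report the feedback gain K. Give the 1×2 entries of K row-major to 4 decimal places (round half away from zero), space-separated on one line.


-0.1870 1.3565

BᵀP = [27.7500 1.5000]
S = R + BᵀPB = [3] + [83.2500] = [86.2500]
BᵀPA = [-16.1250 117.0000]
K = S⁻¹·BᵀPA = [-0.1870 1.3565]
A−BK = [0.0609 -0.0696; -1.5000 4.0000]
AᵀP(A−BK) = [2.2978 -6.6261; -6.6261 21.2870]
P' = Q + AᵀP(A−BK) = [12.2978 -5.1261; -5.1261 23.5370]
tr(P') = 35.8348


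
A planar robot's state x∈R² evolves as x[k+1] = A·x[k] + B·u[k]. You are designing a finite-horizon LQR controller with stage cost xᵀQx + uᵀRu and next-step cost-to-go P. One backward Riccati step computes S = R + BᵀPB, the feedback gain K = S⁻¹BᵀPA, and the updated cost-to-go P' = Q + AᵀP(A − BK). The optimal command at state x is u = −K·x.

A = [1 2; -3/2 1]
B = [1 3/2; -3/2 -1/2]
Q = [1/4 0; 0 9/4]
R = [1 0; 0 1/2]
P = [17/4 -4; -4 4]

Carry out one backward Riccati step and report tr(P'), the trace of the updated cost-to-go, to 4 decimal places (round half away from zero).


BᵀP = [10.2500 -10.0000; 8.3750 -8.0000]
S = R + BᵀPB = [1 0; 0 1/2] + [25.2500 20.3750; 20.3750 16.5625] = [26.2500 20.3750; 20.3750 17.0625]
BᵀPA = [25.2500 10.5000; 20.3750 8.7500]
K = S⁻¹·BᵀPA = [0.4790 0.0267; 0.6221 0.4809]
A−BK = [-0.4122 1.2519; -0.4704 1.2805]
AᵀP(A−BK) = [0.4790 0.0267; 0.0267 0.5115]
P' = Q + AᵀP(A−BK) = [0.7290 0.0267; 0.0267 2.7615]
tr(P') = 3.4905

3.4905


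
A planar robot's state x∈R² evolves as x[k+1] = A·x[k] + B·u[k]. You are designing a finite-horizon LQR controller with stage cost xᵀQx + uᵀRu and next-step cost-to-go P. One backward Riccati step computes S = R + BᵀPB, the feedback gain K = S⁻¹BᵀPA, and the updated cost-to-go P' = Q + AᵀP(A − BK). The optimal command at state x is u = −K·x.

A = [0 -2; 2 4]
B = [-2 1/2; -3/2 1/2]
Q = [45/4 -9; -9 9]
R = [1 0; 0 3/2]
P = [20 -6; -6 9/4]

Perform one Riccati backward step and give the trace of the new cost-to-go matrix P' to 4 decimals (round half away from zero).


49.2840

BᵀP = [-31.0000 8.6250; 7.0000 -1.8750]
S = R + BᵀPB = [1 0; 0 3/2] + [49.0625 -11.1875; -11.1875 2.5625] = [50.0625 -11.1875; -11.1875 4.0625]
BᵀPA = [17.2500 96.5000; -3.7500 -21.5000]
K = S⁻¹·BᵀPA = [0.3596 1.9369; 0.0671 0.0416]
A−BK = [0.6856 1.8530; 2.5058 6.8845]
AᵀP(A−BK) = [3.0491 8.7447; 8.7447 25.9848]
P' = Q + AᵀP(A−BK) = [14.2991 -0.2553; -0.2553 34.9848]
tr(P') = 49.2840


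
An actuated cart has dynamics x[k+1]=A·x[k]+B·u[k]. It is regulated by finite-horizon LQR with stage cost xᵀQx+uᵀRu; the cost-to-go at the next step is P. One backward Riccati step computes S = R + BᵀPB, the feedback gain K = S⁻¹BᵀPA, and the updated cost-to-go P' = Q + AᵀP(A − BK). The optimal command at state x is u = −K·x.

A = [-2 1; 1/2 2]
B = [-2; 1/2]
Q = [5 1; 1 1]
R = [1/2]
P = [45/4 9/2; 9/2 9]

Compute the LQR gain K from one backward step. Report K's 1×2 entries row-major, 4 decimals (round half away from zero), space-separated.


BᵀP = [-20.2500 -4.5000]
S = R + BᵀPB = [1/2] + [38.2500] = [38.7500]
BᵀPA = [38.2500 -29.2500]
K = S⁻¹·BᵀPA = [0.9871 -0.7548]
A−BK = [-0.0258 -0.5097; 0.0065 2.3774]
AᵀP(A−BK) = [0.4935 -0.3774; -0.3774 43.1710]
P' = Q + AᵀP(A−BK) = [5.4935 0.6226; 0.6226 44.1710]
tr(P') = 49.6645

0.9871 -0.7548


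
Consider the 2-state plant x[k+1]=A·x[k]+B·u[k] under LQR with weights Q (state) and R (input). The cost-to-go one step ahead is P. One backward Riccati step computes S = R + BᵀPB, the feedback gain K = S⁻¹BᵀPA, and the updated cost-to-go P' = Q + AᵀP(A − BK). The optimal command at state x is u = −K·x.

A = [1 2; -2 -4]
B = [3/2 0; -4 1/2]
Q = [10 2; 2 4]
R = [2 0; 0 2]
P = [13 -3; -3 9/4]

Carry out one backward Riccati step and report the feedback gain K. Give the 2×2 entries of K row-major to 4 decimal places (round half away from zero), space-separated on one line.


BᵀP = [31.5000 -13.5000; -1.5000 1.1250]
S = R + BᵀPB = [2 0; 0 2] + [101.2500 -6.7500; -6.7500 0.5625] = [103.2500 -6.7500; -6.7500 2.5625]
BᵀPA = [58.5000 117.0000; -3.7500 -7.5000]
K = S⁻¹·BᵀPA = [0.5689 1.1378; 0.0351 0.0702]
A−BK = [0.1467 0.2934; 0.2580 0.5159]
AᵀP(A−BK) = [0.8521 1.7042; 1.7042 3.4084]
P' = Q + AᵀP(A−BK) = [10.8521 3.7042; 3.7042 7.4084]
tr(P') = 18.2605

0.5689 1.1378 0.0351 0.0702


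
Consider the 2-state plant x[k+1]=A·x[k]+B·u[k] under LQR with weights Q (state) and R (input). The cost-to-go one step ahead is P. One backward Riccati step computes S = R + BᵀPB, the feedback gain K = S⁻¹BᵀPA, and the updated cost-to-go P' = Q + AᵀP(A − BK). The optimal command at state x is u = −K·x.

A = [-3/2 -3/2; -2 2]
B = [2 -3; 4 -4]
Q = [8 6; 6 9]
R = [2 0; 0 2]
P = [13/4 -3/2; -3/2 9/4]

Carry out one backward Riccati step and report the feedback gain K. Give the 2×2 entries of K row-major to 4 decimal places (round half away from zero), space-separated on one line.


BᵀP = [0.5000 6.0000; -3.7500 -4.5000]
S = R + BᵀPB = [2 0; 0 2] + [25.0000 -25.5000; -25.5000 29.2500] = [27.0000 -25.5000; -25.5000 31.2500]
BᵀPA = [-12.7500 11.2500; 14.6250 -3.3750]
K = S⁻¹·BᵀPA = [-0.1318 1.3721; 0.3605 1.0116]
A−BK = [-0.1550 -1.2093; -0.0310 0.5581]
AᵀP(A−BK) = [0.3605 1.0116; 1.0116 13.2907]
P' = Q + AᵀP(A−BK) = [8.3605 7.0116; 7.0116 22.2907]
tr(P') = 30.6512

-0.1318 1.3721 0.3605 1.0116


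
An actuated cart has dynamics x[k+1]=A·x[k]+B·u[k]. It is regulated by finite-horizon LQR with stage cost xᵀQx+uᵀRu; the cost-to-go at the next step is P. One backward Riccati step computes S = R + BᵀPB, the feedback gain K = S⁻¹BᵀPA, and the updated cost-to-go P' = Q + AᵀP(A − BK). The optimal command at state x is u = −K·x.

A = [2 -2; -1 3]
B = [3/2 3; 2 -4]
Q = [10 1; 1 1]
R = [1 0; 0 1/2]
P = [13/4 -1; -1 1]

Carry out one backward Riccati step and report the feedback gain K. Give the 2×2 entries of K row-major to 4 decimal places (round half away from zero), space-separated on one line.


0.3472 0.0628 0.4616 -0.7013

BᵀP = [2.8750 0.5000; 13.7500 -7.0000]
S = R + BᵀPB = [1 0; 0 1/2] + [5.3125 6.6250; 6.6250 69.2500] = [6.3125 6.6250; 6.6250 69.7500]
BᵀPA = [5.2500 -4.2500; 34.5000 -48.5000]
K = S⁻¹·BᵀPA = [0.3472 0.0628; 0.4616 -0.7013]
A−BK = [0.0943 0.0098; 0.1522 0.0693]
AᵀP(A−BK) = [0.2505 -0.1346; -0.1346 0.2536]
P' = Q + AᵀP(A−BK) = [10.2505 0.8654; 0.8654 1.2536]
tr(P') = 11.5041


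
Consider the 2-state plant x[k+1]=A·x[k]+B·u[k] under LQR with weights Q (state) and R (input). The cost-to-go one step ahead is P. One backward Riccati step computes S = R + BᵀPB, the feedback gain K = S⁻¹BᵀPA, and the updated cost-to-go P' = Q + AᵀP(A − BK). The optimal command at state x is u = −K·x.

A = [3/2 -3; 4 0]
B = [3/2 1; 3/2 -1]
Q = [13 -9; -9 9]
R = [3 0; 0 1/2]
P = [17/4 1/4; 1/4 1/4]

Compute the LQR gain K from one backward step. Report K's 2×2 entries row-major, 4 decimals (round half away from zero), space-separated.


BᵀP = [6.7500 0.7500; 4.0000 0.0000]
S = R + BᵀPB = [3 0; 0 1/2] + [11.2500 6.0000; 6.0000 4.0000] = [14.2500 6.0000; 6.0000 4.5000]
BᵀPA = [13.1250 -20.2500; 6.0000 -12.0000]
K = S⁻¹·BᵀPA = [0.8200 -0.6800; 0.2400 -1.7600]
A−BK = [0.0300 -0.2200; 3.0100 -0.7400]
AᵀP(A−BK) = [4.3600 -2.6400; -2.6400 3.3600]
P' = Q + AᵀP(A−BK) = [17.3600 -11.6400; -11.6400 12.3600]
tr(P') = 29.7200

0.8200 -0.6800 0.2400 -1.7600


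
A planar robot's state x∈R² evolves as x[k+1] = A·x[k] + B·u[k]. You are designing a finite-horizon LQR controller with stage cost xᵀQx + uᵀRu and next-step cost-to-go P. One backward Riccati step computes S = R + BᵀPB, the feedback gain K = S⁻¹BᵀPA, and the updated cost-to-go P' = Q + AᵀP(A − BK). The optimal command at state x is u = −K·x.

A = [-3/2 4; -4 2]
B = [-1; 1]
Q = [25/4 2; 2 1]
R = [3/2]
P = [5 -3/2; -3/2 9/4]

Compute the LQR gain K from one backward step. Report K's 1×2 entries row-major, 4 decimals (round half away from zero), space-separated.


BᵀP = [-6.5000 3.7500]
S = R + BᵀPB = [3/2] + [10.2500] = [11.7500]
BᵀPA = [-5.2500 -18.5000]
K = S⁻¹·BᵀPA = [-0.4468 -1.5745]
A−BK = [-1.9468 2.4255; -3.5532 3.5745]
AᵀP(A−BK) = [26.9043 -27.7660; -27.7660 35.8723]
P' = Q + AᵀP(A−BK) = [33.1543 -25.7660; -25.7660 36.8723]
tr(P') = 70.0266

-0.4468 -1.5745


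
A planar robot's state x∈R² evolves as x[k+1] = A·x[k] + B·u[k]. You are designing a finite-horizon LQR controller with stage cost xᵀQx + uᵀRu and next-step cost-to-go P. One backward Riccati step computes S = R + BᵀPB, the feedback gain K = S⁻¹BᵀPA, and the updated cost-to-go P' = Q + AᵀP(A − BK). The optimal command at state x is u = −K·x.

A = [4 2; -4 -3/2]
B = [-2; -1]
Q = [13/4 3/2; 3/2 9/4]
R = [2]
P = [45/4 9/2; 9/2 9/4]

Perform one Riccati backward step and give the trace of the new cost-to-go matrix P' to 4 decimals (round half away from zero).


BᵀP = [-27.0000 -11.2500]
S = R + BᵀPB = [2] + [65.2500] = [67.2500]
BᵀPA = [-63.0000 -37.1250]
K = S⁻¹·BᵀPA = [-0.9368 -0.5520]
A−BK = [2.1264 0.8959; -4.9368 -2.0520]
AᵀP(A−BK) = [12.9814 5.7212; 5.7212 2.5678]
P' = Q + AᵀP(A−BK) = [16.2314 7.2212; 7.2212 4.8178]
tr(P') = 21.0493

21.0493


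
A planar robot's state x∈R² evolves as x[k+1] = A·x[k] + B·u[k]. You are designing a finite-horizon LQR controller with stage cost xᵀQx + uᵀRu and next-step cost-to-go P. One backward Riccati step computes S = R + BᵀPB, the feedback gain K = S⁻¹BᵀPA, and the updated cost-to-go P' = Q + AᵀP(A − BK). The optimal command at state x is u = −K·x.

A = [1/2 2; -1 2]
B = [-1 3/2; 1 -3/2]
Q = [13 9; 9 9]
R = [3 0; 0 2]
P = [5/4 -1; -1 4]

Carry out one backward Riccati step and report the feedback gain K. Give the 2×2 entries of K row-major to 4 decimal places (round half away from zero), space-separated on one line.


-0.1764 0.1584 0.3969 -0.3564

BᵀP = [-2.2500 5.0000; 3.3750 -7.5000]
S = R + BᵀPB = [3 0; 0 2] + [7.2500 -10.8750; -10.8750 16.3125] = [10.2500 -10.8750; -10.8750 18.3125]
BᵀPA = [-6.1250 5.5000; 9.1875 -8.2500]
K = S⁻¹·BᵀPA = [-0.1764 0.1584; 0.3969 -0.3564]
A−BK = [-0.2718 2.6931; -0.2282 1.3069]
AᵀP(A−BK) = [0.5851 -1.5050; -1.5050 9.1881]
P' = Q + AᵀP(A−BK) = [13.5851 7.4950; 7.4950 18.1881]
tr(P') = 31.7732


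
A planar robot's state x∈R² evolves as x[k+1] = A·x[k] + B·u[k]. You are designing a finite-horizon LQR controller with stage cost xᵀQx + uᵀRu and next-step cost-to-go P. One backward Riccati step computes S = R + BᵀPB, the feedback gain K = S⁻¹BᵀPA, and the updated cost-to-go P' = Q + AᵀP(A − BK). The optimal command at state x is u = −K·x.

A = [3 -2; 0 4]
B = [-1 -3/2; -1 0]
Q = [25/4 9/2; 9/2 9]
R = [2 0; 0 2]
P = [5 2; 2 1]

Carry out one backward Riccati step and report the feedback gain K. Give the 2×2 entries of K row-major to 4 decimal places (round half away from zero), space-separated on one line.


BᵀP = [-7.0000 -3.0000; -7.5000 -3.0000]
S = R + BᵀPB = [2 0; 0 2] + [10.0000 10.5000; 10.5000 11.2500] = [12.0000 10.5000; 10.5000 13.2500]
BᵀPA = [-21.0000 2.0000; -22.5000 3.0000]
K = S⁻¹·BᵀPA = [-0.8615 -0.1026; -1.0154 0.3077]
A−BK = [0.6154 -1.6410; -0.8615 3.8974]
AᵀP(A−BK) = [4.0615 -1.2308; -1.2308 3.2821]
P' = Q + AᵀP(A−BK) = [10.3115 3.2692; 3.2692 12.2821]
tr(P') = 22.5936

-0.8615 -0.1026 -1.0154 0.3077


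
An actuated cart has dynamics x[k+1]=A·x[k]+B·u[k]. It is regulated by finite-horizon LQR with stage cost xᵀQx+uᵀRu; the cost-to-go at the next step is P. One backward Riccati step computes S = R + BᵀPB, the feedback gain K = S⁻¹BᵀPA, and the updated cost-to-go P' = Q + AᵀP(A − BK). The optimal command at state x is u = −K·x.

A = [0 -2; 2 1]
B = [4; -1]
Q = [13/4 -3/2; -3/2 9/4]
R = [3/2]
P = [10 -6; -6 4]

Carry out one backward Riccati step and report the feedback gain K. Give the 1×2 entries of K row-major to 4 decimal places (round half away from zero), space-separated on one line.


-0.2623 -0.5621

BᵀP = [46.0000 -28.0000]
S = R + BᵀPB = [3/2] + [212.0000] = [213.5000]
BᵀPA = [-56.0000 -120.0000]
K = S⁻¹·BᵀPA = [-0.2623 -0.5621]
A−BK = [1.0492 0.2482; 1.7377 0.4379]
AᵀP(A−BK) = [1.3115 0.5246; 0.5246 0.5527]
P' = Q + AᵀP(A−BK) = [4.5615 -0.9754; -0.9754 2.8027]
tr(P') = 7.3642


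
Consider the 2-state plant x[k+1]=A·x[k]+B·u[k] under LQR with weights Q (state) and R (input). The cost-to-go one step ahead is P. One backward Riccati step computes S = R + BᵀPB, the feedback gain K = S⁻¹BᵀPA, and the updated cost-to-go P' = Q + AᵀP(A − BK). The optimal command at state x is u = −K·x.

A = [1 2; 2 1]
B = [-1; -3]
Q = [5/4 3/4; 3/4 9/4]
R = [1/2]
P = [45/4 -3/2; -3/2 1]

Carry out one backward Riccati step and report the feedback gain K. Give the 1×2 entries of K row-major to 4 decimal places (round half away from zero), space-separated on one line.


-0.8298 -1.2766

BᵀP = [-6.7500 -1.5000]
S = R + BᵀPB = [1/2] + [11.2500] = [11.7500]
BᵀPA = [-9.7500 -15.0000]
K = S⁻¹·BᵀPA = [-0.8298 -1.2766]
A−BK = [0.1702 0.7234; -0.4894 -2.8298]
AᵀP(A−BK) = [1.1596 4.5532; 4.5532 20.8511]
P' = Q + AᵀP(A−BK) = [2.4096 5.3032; 5.3032 23.1011]
tr(P') = 25.5106


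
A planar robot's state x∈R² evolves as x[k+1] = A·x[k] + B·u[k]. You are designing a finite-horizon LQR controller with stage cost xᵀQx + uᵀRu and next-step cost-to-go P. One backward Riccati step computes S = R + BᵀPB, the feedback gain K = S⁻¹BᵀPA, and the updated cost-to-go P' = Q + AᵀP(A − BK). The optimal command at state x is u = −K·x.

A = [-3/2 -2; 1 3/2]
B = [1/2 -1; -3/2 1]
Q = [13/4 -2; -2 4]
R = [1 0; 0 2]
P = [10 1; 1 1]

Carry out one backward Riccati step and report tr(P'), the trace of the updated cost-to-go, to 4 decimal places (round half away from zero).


BᵀP = [3.5000 -1.0000; -9.0000 0.0000]
S = R + BᵀPB = [1 0; 0 2] + [3.2500 -4.5000; -4.5000 9.0000] = [4.2500 -4.5000; -4.5000 11.0000]
BᵀPA = [-6.2500 -8.5000; 13.5000 18.0000]
K = S⁻¹·BᵀPA = [-0.3019 -0.4717; 1.1038 1.4434]
A−BK = [-0.2453 -0.3208; -0.5566 -0.6509]
AᵀP(A−BK) = [3.7123 4.8160; 4.8160 6.2594]
P' = Q + AᵀP(A−BK) = [6.9623 2.8160; 2.8160 10.2594]
tr(P') = 17.2217

17.2217


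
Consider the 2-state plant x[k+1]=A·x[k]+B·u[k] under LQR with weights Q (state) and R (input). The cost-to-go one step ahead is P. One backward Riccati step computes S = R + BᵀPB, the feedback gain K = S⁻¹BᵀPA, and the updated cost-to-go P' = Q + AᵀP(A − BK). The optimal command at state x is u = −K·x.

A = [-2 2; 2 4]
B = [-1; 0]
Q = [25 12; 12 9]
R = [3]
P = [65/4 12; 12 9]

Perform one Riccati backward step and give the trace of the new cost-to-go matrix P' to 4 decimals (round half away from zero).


BᵀP = [-16.2500 -12.0000]
S = R + BᵀPB = [3] + [16.2500] = [19.2500]
BᵀPA = [8.5000 -80.5000]
K = S⁻¹·BᵀPA = [0.4416 -4.1818]
A−BK = [-1.5584 -2.1818; 2.0000 4.0000]
AᵀP(A−BK) = [1.2468 -5.4545; -5.4545 64.3636]
P' = Q + AᵀP(A−BK) = [26.2468 6.5455; 6.5455 73.3636]
tr(P') = 99.6104

99.6104


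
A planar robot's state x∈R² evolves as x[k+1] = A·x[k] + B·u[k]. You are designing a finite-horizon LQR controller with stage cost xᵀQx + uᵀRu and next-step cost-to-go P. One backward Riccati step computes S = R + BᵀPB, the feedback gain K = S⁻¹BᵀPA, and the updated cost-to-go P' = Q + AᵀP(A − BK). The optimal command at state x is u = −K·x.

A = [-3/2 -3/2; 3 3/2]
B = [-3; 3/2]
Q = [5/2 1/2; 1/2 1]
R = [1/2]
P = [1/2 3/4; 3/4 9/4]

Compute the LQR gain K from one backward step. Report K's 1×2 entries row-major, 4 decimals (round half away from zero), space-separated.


1.1887 0.6792

BᵀP = [-0.3750 1.1250]
S = R + BᵀPB = [1/2] + [2.8125] = [3.3125]
BᵀPA = [3.9375 2.2500]
K = S⁻¹·BᵀPA = [1.1887 0.6792]
A−BK = [2.0660 0.5377; 1.2170 0.4811]
AᵀP(A−BK) = [9.9446 3.5130; 3.5130 1.2842]
P' = Q + AᵀP(A−BK) = [12.4446 4.0130; 4.0130 2.2842]
tr(P') = 14.7288


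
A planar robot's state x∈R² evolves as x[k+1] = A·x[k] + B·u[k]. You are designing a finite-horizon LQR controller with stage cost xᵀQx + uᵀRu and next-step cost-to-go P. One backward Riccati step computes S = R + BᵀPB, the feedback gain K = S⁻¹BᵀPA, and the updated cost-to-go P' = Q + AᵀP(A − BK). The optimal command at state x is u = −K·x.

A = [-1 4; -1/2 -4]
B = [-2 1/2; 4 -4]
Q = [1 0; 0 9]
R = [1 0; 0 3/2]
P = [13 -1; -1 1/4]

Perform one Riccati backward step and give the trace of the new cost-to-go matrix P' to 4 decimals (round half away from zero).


15.7800

BᵀP = [-30.0000 3.0000; 10.5000 -1.5000]
S = R + BᵀPB = [1 0; 0 3/2] + [72.0000 -27.0000; -27.0000 11.2500] = [73.0000 -27.0000; -27.0000 12.7500]
BᵀPA = [28.5000 -132.0000; -9.7500 48.0000]
K = S⁻¹·BᵀPA = [0.4963 -1.9182; 0.2862 -0.2974]
A−BK = [-0.1506 0.3123; -1.3401 2.4833]
AᵀP(A−BK) = [0.7093 -1.7305; -1.7305 5.0706]
P' = Q + AᵀP(A−BK) = [1.7093 -1.7305; -1.7305 14.0706]
tr(P') = 15.7800


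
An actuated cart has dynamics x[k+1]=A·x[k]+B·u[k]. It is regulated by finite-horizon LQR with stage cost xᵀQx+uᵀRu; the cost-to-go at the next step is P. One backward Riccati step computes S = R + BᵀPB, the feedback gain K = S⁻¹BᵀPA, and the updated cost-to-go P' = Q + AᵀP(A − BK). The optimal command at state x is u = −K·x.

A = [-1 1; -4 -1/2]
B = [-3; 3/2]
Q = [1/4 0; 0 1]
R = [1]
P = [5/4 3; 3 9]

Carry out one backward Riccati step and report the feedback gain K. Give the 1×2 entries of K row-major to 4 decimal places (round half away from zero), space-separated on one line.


-3.4091 -0.2727

BᵀP = [0.7500 4.5000]
S = R + BᵀPB = [1] + [4.5000] = [5.5000]
BᵀPA = [-18.7500 -1.5000]
K = S⁻¹·BᵀPA = [-3.4091 -0.2727]
A−BK = [-11.2273 0.1818; 1.1136 -0.0909]
AᵀP(A−BK) = [105.3295 1.1364; 1.1364 0.0909]
P' = Q + AᵀP(A−BK) = [105.5795 1.1364; 1.1364 1.0909]
tr(P') = 106.6705


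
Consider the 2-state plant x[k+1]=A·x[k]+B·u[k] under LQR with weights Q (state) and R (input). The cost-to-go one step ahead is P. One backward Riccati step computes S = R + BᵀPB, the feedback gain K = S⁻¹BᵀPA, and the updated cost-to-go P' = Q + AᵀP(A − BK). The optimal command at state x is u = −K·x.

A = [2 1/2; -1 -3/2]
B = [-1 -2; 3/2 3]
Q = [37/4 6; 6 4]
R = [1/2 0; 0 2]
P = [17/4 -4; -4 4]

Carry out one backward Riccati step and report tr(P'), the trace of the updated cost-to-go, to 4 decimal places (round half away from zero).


BᵀP = [-10.2500 10.0000; -20.5000 20.0000]
S = R + BᵀPB = [1/2 0; 0 2] + [25.2500 50.5000; 50.5000 101.0000] = [25.7500 50.5000; 50.5000 103.0000]
BᵀPA = [-30.5000 -20.1250; -61.0000 -40.2500]
K = S⁻¹·BᵀPA = [-0.5980 -0.3946; -0.2990 -0.1973]
A−BK = [0.8039 -0.2892; 0.7941 -0.3162]
AᵀP(A−BK) = [0.5196 0.1789; 0.1789 0.1795]
P' = Q + AᵀP(A−BK) = [9.7696 6.1789; 6.1789 4.1795]
tr(P') = 13.9491

13.9491


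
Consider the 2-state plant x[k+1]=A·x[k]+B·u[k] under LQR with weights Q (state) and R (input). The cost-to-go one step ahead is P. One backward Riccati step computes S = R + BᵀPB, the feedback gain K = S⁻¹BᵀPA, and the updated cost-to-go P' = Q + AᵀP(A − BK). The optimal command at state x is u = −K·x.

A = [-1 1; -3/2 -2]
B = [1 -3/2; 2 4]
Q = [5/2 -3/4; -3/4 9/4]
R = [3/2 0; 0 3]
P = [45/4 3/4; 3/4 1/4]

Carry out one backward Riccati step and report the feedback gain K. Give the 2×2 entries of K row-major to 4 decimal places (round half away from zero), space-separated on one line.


-0.7452 0.2435 0.1517 -0.4369

BᵀP = [12.7500 1.2500; -13.8750 -0.1250]
S = R + BᵀPB = [3/2 0; 0 3] + [15.2500 -14.1250; -14.1250 20.3125] = [16.7500 -14.1250; -14.1250 23.3125]
BᵀPA = [-14.6250 10.2500; 14.0625 -13.6250]
K = S⁻¹·BᵀPA = [-0.7452 0.2435; 0.1517 -0.4369]
A−BK = [-0.0272 0.1011; -0.6163 -0.7393]
AᵀP(A−BK) = [1.0306 -0.4197; -0.4197 0.8012]
P' = Q + AᵀP(A−BK) = [3.5306 -1.1697; -1.1697 3.0512]
tr(P') = 6.5817


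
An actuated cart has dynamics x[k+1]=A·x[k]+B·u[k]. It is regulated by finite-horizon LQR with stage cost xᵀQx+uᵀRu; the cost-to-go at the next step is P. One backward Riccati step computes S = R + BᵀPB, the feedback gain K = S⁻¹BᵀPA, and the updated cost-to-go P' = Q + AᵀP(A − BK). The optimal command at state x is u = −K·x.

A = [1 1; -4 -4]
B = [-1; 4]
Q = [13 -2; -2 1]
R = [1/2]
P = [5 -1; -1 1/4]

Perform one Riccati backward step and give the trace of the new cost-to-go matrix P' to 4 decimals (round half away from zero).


BᵀP = [-9.0000 2.0000]
S = R + BᵀPB = [1/2] + [17.0000] = [17.5000]
BᵀPA = [-17.0000 -17.0000]
K = S⁻¹·BᵀPA = [-0.9714 -0.9714]
A−BK = [0.0286 0.0286; -0.1143 -0.1143]
AᵀP(A−BK) = [0.4857 0.4857; 0.4857 0.4857]
P' = Q + AᵀP(A−BK) = [13.4857 -1.5143; -1.5143 1.4857]
tr(P') = 14.9714

14.9714


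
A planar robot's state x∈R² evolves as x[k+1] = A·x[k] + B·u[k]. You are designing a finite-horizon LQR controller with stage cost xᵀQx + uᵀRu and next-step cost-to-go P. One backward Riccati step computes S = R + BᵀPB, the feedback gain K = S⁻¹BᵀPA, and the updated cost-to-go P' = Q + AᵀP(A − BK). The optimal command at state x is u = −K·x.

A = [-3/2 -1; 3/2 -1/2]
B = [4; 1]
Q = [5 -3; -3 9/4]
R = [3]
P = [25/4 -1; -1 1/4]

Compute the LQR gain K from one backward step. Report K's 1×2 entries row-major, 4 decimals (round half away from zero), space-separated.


-0.4370 -0.2323

BᵀP = [24.0000 -3.7500]
S = R + BᵀPB = [3] + [92.2500] = [95.2500]
BᵀPA = [-41.6250 -22.1250]
K = S⁻¹·BᵀPA = [-0.4370 -0.2323]
A−BK = [0.2480 -0.0709; 1.9370 -0.2677]
AᵀP(A−BK) = [0.9345 0.2687; 0.2687 0.1732]
P' = Q + AᵀP(A−BK) = [5.9345 -2.7313; -2.7313 2.4232]
tr(P') = 8.3578


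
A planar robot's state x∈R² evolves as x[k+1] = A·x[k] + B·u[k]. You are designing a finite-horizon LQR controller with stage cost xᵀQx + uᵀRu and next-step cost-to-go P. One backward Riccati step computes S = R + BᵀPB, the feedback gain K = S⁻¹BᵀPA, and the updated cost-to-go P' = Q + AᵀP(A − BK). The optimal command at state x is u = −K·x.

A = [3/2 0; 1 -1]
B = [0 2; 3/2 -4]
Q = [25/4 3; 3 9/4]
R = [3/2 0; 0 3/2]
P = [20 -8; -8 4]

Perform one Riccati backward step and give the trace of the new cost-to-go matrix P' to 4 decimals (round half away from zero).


BᵀP = [-12.0000 6.0000; 72.0000 -32.0000]
S = R + BᵀPB = [3/2 0; 0 3/2] + [9.0000 -48.0000; -48.0000 272.0000] = [10.5000 -48.0000; -48.0000 273.5000]
BᵀPA = [-12.0000 -6.0000; 76.0000 32.0000]
K = S⁻¹·BᵀPA = [0.6446 -0.1849; 0.3910 0.0845]
A−BK = [0.7180 -0.1691; 1.5971 -0.3844]
AᵀP(A−BK) = [3.0185 -0.6446; -0.6446 0.1849]
P' = Q + AᵀP(A−BK) = [9.2685 2.3554; 2.3554 2.4349]
tr(P') = 11.7034

11.7034


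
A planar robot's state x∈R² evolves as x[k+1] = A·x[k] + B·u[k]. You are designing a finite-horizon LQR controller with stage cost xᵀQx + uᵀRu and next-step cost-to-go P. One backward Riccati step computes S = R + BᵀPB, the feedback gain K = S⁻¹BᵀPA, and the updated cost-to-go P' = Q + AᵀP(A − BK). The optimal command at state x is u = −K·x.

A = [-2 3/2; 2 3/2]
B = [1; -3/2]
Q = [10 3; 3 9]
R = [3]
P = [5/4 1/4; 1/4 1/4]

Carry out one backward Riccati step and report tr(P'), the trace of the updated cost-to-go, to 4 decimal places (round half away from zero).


BᵀP = [0.8750 -0.1250]
S = R + BᵀPB = [3] + [1.0625] = [4.0625]
BᵀPA = [-2.0000 1.1250]
K = S⁻¹·BᵀPA = [-0.4923 0.2769]
A−BK = [-1.5077 1.2231; 1.2615 1.9154]
AᵀP(A−BK) = [3.0154 -2.4462; -2.4462 4.1885]
P' = Q + AᵀP(A−BK) = [13.0154 0.5538; 0.5538 13.1885]
tr(P') = 26.2038

26.2038


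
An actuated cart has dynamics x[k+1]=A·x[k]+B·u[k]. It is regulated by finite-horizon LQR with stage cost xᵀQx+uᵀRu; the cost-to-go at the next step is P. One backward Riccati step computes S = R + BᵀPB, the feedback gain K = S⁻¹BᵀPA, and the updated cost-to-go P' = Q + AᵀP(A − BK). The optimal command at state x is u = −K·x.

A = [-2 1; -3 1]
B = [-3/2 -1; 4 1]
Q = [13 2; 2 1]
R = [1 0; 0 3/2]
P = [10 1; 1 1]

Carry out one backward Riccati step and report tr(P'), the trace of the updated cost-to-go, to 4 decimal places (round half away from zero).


41.1338

BᵀP = [-11.0000 2.5000; -9.0000 0.0000]
S = R + BᵀPB = [1 0; 0 3/2] + [26.5000 13.5000; 13.5000 9.0000] = [27.5000 13.5000; 13.5000 10.5000]
BᵀPA = [14.5000 -8.5000; 18.0000 -9.0000]
K = S⁻¹·BᵀPA = [-0.8521 0.3028; 2.8099 -1.2465]
A−BK = [-0.4683 0.2077; -2.4014 1.0352]
AᵀP(A−BK) = [22.7782 -9.9542; -9.9542 4.3556]
P' = Q + AᵀP(A−BK) = [35.7782 -7.9542; -7.9542 5.3556]
tr(P') = 41.1338


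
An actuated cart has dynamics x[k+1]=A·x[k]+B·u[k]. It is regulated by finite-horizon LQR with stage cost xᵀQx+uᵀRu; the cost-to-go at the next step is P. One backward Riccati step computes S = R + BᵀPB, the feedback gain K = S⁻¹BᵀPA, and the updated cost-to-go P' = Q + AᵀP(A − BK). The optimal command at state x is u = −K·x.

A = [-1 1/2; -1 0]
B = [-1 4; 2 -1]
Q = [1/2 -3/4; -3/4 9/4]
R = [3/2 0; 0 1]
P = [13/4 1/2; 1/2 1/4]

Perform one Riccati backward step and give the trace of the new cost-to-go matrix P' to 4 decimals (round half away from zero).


BᵀP = [-2.2500 0.0000; 12.5000 1.7500]
S = R + BᵀPB = [3/2 0; 0 1] + [2.2500 -9.0000; -9.0000 48.2500] = [3.7500 -9.0000; -9.0000 49.2500]
BᵀPA = [2.2500 -1.1250; -14.2500 6.2500]
K = S⁻¹·BᵀPA = [-0.1682 0.0081; -0.3201 0.1284]
A−BK = [0.1121 -0.0054; -0.9837 0.1121]
AᵀP(A−BK) = [0.3174 -0.0637; -0.0637 0.0192]
P' = Q + AᵀP(A−BK) = [0.8174 -0.8137; -0.8137 2.2692]
tr(P') = 3.0866

3.0866


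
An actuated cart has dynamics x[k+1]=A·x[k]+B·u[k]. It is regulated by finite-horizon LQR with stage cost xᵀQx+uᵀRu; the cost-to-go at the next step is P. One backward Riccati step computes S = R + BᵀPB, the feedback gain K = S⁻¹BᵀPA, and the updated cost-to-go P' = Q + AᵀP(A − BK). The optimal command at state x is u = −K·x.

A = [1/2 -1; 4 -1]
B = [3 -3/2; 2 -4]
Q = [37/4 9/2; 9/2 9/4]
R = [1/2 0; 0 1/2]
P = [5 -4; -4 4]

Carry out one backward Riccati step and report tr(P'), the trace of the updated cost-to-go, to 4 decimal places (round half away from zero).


BᵀP = [7.0000 -4.0000; 8.5000 -10.0000]
S = R + BᵀPB = [1/2 0; 0 1/2] + [13.0000 5.5000; 5.5000 27.2500] = [13.5000 5.5000; 5.5000 27.7500]
BᵀPA = [-12.5000 -3.0000; -35.7500 1.5000]
K = S⁻¹·BᵀPA = [-0.4363 -0.2657; -1.2018 0.1067]
A−BK = [0.0062 -0.0428; 0.0653 -0.0417]
AᵀP(A−BK) = [0.8314 -0.0062; -0.0062 0.0428]
P' = Q + AᵀP(A−BK) = [10.0814 4.4938; 4.4938 2.2928]
tr(P') = 12.3742

12.3742


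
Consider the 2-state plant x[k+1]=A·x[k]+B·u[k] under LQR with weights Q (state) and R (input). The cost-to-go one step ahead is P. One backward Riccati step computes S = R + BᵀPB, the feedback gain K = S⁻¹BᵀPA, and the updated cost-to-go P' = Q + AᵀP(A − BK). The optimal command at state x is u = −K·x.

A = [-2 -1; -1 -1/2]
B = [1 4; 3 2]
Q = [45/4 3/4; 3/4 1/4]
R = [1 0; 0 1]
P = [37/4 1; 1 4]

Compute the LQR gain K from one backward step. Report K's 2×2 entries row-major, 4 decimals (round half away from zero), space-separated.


BᵀP = [12.2500 13.0000; 39.0000 12.0000]
S = R + BᵀPB = [1 0; 0 1] + [51.2500 75.0000; 75.0000 180.0000] = [52.2500 75.0000; 75.0000 181.0000]
BᵀPA = [-37.5000 -18.7500; -90.0000 -45.0000]
K = S⁻¹·BᵀPA = [-0.0098 -0.0049; -0.4932 -0.2466]
A−BK = [-0.0175 -0.0087; 0.0157 0.0079]
AᵀP(A−BK) = [0.2466 0.1233; 0.1233 0.0616]
P' = Q + AᵀP(A−BK) = [11.4966 0.8733; 0.8733 0.3116]
tr(P') = 11.8082

-0.0098 -0.0049 -0.4932 -0.2466


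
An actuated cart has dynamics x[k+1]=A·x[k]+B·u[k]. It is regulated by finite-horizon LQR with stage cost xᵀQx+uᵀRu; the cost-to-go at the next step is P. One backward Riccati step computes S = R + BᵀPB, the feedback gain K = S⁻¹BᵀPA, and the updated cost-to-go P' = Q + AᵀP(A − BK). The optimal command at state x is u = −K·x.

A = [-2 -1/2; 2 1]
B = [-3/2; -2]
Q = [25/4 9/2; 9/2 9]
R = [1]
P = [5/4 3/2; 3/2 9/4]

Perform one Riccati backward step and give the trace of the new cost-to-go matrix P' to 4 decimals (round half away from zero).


16.8152

BᵀP = [-4.8750 -6.7500]
S = R + BᵀPB = [1] + [20.8125] = [21.8125]
BᵀPA = [-3.7500 -4.3125]
K = S⁻¹·BᵀPA = [-0.1719 -0.1977]
A−BK = [-2.2579 -0.7966; 1.6562 0.6046]
AᵀP(A−BK) = [1.3553 0.5086; 0.5086 0.2099]
P' = Q + AᵀP(A−BK) = [7.6053 5.0086; 5.0086 9.2099]
tr(P') = 16.8152


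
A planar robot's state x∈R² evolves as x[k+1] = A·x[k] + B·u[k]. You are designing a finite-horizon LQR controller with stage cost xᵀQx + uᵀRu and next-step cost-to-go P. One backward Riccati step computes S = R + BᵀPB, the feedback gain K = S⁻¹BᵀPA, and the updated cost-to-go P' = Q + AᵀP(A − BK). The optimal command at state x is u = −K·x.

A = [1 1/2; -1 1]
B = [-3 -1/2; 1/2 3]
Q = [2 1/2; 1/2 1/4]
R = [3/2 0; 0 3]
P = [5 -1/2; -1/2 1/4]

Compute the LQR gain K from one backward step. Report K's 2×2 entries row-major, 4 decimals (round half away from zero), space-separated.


-0.3176 -0.1555 -0.1287 0.1180

BᵀP = [-15.2500 1.6250; -4.0000 1.0000]
S = R + BᵀPB = [3/2 0; 0 3] + [46.5625 12.5000; 12.5000 5.0000] = [48.0625 12.5000; 12.5000 8.0000]
BᵀPA = [-16.8750 -6.0000; -5.0000 -1.0000]
K = S⁻¹·BᵀPA = [-0.3176 -0.1555; -0.1287 0.1180]
A−BK = [-0.0173 0.0924; -0.4551 0.7237]
AᵀP(A−BK) = [0.2464 -0.0345; -0.0345 0.1848]
P' = Q + AᵀP(A−BK) = [2.2464 0.4655; 0.4655 0.4348]
tr(P') = 2.6813


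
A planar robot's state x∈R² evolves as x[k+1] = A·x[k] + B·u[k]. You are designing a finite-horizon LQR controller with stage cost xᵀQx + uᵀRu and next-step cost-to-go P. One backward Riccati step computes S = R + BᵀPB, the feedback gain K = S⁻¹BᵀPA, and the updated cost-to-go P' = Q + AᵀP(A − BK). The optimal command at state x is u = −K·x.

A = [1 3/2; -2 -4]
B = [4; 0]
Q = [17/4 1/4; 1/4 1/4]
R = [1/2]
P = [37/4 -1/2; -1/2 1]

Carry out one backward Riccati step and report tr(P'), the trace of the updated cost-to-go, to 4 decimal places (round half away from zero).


24.0894

BᵀP = [37.0000 -2.0000]
S = R + BᵀPB = [1/2] + [148.0000] = [148.5000]
BᵀPA = [41.0000 63.5000]
K = S⁻¹·BᵀPA = [0.2761 0.4276]
A−BK = [-0.1044 -0.2104; -2.0000 -4.0000]
AᵀP(A−BK) = [3.9301 7.8430; 7.8430 15.6593]
P' = Q + AᵀP(A−BK) = [8.1801 8.0930; 8.0930 15.9093]
tr(P') = 24.0894


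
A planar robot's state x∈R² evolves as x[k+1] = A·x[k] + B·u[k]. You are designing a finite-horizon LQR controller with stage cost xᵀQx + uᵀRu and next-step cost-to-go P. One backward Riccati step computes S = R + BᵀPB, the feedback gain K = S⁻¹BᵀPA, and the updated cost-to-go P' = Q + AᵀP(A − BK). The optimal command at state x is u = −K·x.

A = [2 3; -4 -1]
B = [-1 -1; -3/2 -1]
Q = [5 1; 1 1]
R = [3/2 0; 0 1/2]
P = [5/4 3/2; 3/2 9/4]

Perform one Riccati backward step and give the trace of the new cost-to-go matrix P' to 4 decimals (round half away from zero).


11.1280

BᵀP = [-3.5000 -4.8750; -2.7500 -3.7500]
S = R + BᵀPB = [3/2 0; 0 1/2] + [10.8125 8.3750; 8.3750 6.5000] = [12.3125 8.3750; 8.3750 7.0000]
BᵀPA = [12.5000 -5.6250; 9.5000 -4.5000]
K = S⁻¹·BᵀPA = [0.4946 -0.1052; 0.7653 -0.5170]
A−BK = [3.2600 2.3778; -2.4927 -1.6748]
AᵀP(A−BK) = [3.5463 1.7264; 1.7264 1.5818]
P' = Q + AᵀP(A−BK) = [8.5463 2.7264; 2.7264 2.5818]
tr(P') = 11.1280


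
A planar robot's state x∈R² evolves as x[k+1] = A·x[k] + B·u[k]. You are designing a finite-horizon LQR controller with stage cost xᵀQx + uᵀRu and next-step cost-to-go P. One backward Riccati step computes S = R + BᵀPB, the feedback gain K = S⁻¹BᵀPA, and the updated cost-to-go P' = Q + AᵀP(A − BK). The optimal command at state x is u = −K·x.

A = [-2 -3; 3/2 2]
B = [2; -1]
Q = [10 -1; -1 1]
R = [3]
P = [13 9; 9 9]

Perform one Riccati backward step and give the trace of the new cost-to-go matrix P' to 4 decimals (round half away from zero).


BᵀP = [17.0000 9.0000]
S = R + BᵀPB = [3] + [25.0000] = [28.0000]
BᵀPA = [-20.5000 -33.0000]
K = S⁻¹·BᵀPA = [-0.7321 -1.1786]
A−BK = [-0.5357 -0.6429; 0.7679 0.8214]
AᵀP(A−BK) = [3.2411 4.3393; 4.3393 6.1071]
P' = Q + AᵀP(A−BK) = [13.2411 3.3393; 3.3393 7.1071]
tr(P') = 20.3482

20.3482


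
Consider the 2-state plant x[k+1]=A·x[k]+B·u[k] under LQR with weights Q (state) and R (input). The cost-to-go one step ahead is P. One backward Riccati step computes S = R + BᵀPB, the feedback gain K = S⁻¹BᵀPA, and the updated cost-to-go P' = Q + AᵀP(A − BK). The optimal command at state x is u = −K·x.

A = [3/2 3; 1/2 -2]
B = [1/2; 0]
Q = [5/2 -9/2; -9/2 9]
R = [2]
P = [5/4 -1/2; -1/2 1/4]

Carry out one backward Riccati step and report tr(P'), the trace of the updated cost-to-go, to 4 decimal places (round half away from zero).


29.1503

BᵀP = [0.6250 -0.2500]
S = R + BᵀPB = [2] + [0.3125] = [2.3125]
BᵀPA = [0.8125 2.3750]
K = S⁻¹·BᵀPA = [0.3514 1.0270]
A−BK = [1.3243 2.4865; 0.5000 -2.0000]
AᵀP(A−BK) = [1.8395 5.2905; 5.2905 15.8108]
P' = Q + AᵀP(A−BK) = [4.3395 0.7905; 0.7905 24.8108]
tr(P') = 29.1503


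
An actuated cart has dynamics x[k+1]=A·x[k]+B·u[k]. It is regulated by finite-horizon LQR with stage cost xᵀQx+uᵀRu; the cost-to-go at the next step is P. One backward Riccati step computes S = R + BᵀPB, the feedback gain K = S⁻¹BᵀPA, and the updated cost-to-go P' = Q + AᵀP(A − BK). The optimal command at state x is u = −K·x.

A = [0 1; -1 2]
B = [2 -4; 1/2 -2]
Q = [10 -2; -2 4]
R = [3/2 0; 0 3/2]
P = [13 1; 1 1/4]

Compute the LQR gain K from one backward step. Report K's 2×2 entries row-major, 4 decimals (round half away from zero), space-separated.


0.0345 0.0445 0.0366 -0.2565

BᵀP = [26.5000 2.1250; -54.0000 -4.5000]
S = R + BᵀPB = [3/2 0; 0 3/2] + [54.0625 -110.2500; -110.2500 225.0000] = [55.5625 -110.2500; -110.2500 226.5000]
BᵀPA = [-2.1250 30.7500; 4.5000 -63.0000]
K = S⁻¹·BᵀPA = [0.0345 0.0445; 0.0366 -0.2565]
A−BK = [0.0776 -0.1149; -0.9439 1.4648]
AᵀP(A−BK) = [0.1583 -0.2513; -0.2513 0.4731]
P' = Q + AᵀP(A−BK) = [10.1583 -2.2513; -2.2513 4.4731]
tr(P') = 14.6314


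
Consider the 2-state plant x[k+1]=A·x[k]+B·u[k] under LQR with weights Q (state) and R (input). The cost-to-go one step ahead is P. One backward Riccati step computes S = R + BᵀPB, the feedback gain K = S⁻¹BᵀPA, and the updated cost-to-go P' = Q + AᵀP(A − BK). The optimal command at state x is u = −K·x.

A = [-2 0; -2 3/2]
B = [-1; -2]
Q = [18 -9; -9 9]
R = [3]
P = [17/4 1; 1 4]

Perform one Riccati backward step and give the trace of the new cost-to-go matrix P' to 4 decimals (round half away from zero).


BᵀP = [-6.2500 -9.0000]
S = R + BᵀPB = [3] + [24.2500] = [27.2500]
BᵀPA = [30.5000 -13.5000]
K = S⁻¹·BᵀPA = [1.1193 -0.4954]
A−BK = [-0.8807 -0.4954; 0.2385 0.5092]
AᵀP(A−BK) = [6.8624 0.1101; 0.1101 2.3119]
P' = Q + AᵀP(A−BK) = [24.8624 -8.8899; -8.8899 11.3119]
tr(P') = 36.1743

36.1743


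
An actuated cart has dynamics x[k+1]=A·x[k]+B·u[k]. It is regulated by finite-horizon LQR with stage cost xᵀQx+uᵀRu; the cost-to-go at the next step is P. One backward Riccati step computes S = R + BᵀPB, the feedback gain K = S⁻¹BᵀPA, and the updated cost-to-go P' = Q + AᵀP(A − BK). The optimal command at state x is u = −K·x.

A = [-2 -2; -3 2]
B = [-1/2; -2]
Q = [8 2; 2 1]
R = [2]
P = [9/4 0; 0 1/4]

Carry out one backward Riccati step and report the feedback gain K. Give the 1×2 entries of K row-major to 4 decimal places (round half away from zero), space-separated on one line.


1.0526 0.3509

BᵀP = [-1.1250 -0.5000]
S = R + BᵀPB = [2] + [1.5625] = [3.5625]
BᵀPA = [3.7500 1.2500]
K = S⁻¹·BᵀPA = [1.0526 0.3509]
A−BK = [-1.4737 -1.8246; -0.8947 2.7018]
AᵀP(A−BK) = [7.3026 6.1842; 6.1842 9.5614]
P' = Q + AᵀP(A−BK) = [15.3026 8.1842; 8.1842 10.5614]
tr(P') = 25.8640


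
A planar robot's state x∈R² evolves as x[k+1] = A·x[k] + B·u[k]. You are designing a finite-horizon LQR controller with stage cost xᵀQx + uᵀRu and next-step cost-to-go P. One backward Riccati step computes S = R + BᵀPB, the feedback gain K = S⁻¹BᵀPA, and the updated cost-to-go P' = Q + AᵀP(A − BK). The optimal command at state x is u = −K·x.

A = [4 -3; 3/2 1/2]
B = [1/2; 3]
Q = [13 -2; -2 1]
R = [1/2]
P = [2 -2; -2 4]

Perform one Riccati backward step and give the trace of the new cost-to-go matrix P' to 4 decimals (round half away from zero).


42.0484

BᵀP = [-5.0000 11.0000]
S = R + BᵀPB = [1/2] + [30.5000] = [31.0000]
BᵀPA = [-3.5000 20.5000]
K = S⁻¹·BᵀPA = [-0.1129 0.6613]
A−BK = [4.0565 -3.3306; 1.8387 -1.4839]
AᵀP(A−BK) = [16.6048 -13.6855; -13.6855 11.4435]
P' = Q + AᵀP(A−BK) = [29.6048 -15.6855; -15.6855 12.4435]
tr(P') = 42.0484
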